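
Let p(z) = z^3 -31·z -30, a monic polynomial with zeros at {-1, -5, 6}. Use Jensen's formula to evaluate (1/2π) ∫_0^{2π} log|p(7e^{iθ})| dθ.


Zeros: -5, -1, 6; r = 7.
Inside |z| < r: -5, -1, 6. Outside (|z| ≥ r): ∅.
p(0) = -30, so log|p(0)| = log(30) = 3.4012.
Apply Jensen: I(r) = log|p(0)| + Σ_k log(r/|z_k|), summed over zeros inside |z| < r.
  log(r/|z_k|) for z_k = -1: log(7/1) = 1.9459
  log(r/|z_k|) for z_k = -5: log(7/5) = 0.3365
  log(r/|z_k|) for z_k = 6: log(7/6) = 0.1542
Sum over inside zeros: 2.4365.
I(r) = log|p(0)| + (inside sum) = 3.4012 + 2.4365 = 5.8377.
Closed form (all zeros inside, monic): I(r) = n·log(r) = 3·log(7) = 5.8377. ✓

I(r) ≈ 5.8377.


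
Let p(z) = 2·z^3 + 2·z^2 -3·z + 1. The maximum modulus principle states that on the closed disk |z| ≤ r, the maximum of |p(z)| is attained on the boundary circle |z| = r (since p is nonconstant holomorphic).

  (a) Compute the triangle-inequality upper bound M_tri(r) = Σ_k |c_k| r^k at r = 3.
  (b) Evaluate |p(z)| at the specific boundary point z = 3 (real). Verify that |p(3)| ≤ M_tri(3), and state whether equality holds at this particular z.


Coefficients: c_0 = 1, c_1 = -3, c_2 = 2, c_3 = 2. Radius r = 3.
Part (a). Triangle bound: M_tri(r) = Σ_k |c_k| r^k
  = |1|·3^0 + |-3|·3^1 + |2|·3^2 + |2|·3^3
  = 1 + 9 + 18 + 54 = 82.
This bounds M(r) := max_{|z|=r} |p(z)| from above; equality holds iff all terms c_k z^k can be made to align in phase at a single z on |z|=r.
Part (b). At z = 3 (real, on the circle |z| = r):
  p(3) = (1)·3^0 + (-3)·3^1 + (2)·3^2 + (2)·3^3 = 64.
  |p(3)| = 64.
Check: |p(3)| = 64 ≤ 82 = M_tri(3). ✓ Equality does not hold at z = 3 (the coefficients have mixed signs, so the terms do not all align in phase there).

M_tri(3) = 82; |p(3)| = 64; equality at z=3: no.


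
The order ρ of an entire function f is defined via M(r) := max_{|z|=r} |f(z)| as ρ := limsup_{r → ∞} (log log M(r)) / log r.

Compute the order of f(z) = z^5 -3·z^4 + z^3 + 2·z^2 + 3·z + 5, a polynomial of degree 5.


|f(z)| ≤ Σ|c_k|·r^k = O(r^5) as r → ∞. Polynomial growth is O(e^{r^ε}) for every ε > 0 (since r^5/e^{r^ε} → 0), so ρ ≤ ε for all ε > 0, i.e. ρ = 0. Every nonconstant polynomial has order 0.
Therefore ρ = 0.

Order ρ = 0.


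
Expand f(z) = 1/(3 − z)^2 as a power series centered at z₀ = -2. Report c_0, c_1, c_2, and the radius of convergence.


Let w = z − z₀, so z = z₀ + w.
Then 3 − z = 3 − (z₀ + w) = (3 − z₀) − w = 5 − w.
f(z) = 1/(5 − w)^2 = (1/(5)^2) · (1 − w/(5))^{−2}.
By the binomial series (1−u)^{−2} = Σ_{n≥0} C(n+1, 1) u^n for |u|<1, with u = w/(5):
  c_n = C(n+1, 1) / (5)^(n+2).
  c_0 = 1/(5)^2 = 1/25.
  c_1 = 2/(5)^3 = 2/125.
  c_2 = 3/(5)^4 = 3/625.
The series is valid for |w/d| < 1, i.e. |z − z₀| < |d|.
Radius of convergence: R = |3 − z₀| = |5| = 5 (distance from z₀ to the singularity z = 3).

c_0 = 1/25, c_1 = 2/125, c_2 = 3/625; R = 5.


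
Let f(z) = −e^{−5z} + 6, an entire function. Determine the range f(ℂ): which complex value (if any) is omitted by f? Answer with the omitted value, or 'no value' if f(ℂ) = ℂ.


Little Picard bounds the complement of f(ℂ) to at most one point.
e^{−5z} is never zero on ℂ, so -1·e^{−5z} takes every value in ℂ ∖ {0}. Adding 6 shifts the range to ℂ ∖ {6}. Thus f omits exactly the value 6.

Omitted value: 6.


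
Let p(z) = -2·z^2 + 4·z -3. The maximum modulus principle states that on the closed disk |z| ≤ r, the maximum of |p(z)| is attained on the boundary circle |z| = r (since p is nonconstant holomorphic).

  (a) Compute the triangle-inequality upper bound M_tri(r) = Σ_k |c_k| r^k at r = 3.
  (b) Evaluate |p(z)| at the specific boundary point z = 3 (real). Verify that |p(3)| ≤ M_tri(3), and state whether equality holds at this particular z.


Coefficients: c_0 = -3, c_1 = 4, c_2 = -2. Radius r = 3.
Part (a). Triangle bound: M_tri(r) = Σ_k |c_k| r^k
  = |-3|·3^0 + |4|·3^1 + |-2|·3^2
  = 3 + 12 + 18 = 33.
This bounds M(r) := max_{|z|=r} |p(z)| from above; equality holds iff all terms c_k z^k can be made to align in phase at a single z on |z|=r.
Part (b). At z = 3 (real, on the circle |z| = r):
  p(3) = (-3)·3^0 + (4)·3^1 + (-2)·3^2 = -9.
  |p(3)| = 9.
Check: |p(3)| = 9 ≤ 33 = M_tri(3). ✓ Equality does not hold at z = 3 (the coefficients have mixed signs, so the terms do not all align in phase there).

M_tri(3) = 33; |p(3)| = 9; equality at z=3: no.


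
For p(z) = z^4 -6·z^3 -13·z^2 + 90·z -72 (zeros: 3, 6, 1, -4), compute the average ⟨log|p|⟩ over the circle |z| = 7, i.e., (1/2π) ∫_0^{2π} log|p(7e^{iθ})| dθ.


Zeros: -4, 1, 3, 6; r = 7.
Inside |z| < r: -4, 1, 3, 6. Outside (|z| ≥ r): ∅.
p(0) = -72, so log|p(0)| = log(72) = 4.2767.
Apply Jensen: I(r) = log|p(0)| + Σ_k log(r/|z_k|), summed over zeros inside |z| < r.
  log(r/|z_k|) for z_k = 3: log(7/3) = 0.8473
  log(r/|z_k|) for z_k = 6: log(7/6) = 0.1542
  log(r/|z_k|) for z_k = 1: log(7/1) = 1.9459
  log(r/|z_k|) for z_k = -4: log(7/4) = 0.5596
Sum over inside zeros: 3.5070.
I(r) = log|p(0)| + (inside sum) = 4.2767 + 3.5070 = 7.7836.
Closed form (all zeros inside, monic): I(r) = n·log(r) = 4·log(7) = 7.7836. ✓

I(r) ≈ 7.7836.


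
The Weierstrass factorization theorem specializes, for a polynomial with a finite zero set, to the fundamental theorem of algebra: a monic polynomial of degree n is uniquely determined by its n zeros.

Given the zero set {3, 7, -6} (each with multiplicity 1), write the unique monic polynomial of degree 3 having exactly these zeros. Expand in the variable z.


The polynomial is p(z) = ∏_{α ∈ S} (z − α), where S = {3, 7, -6}.
Expanding the product yields: p(z) = z^3 -4·z^2 -39·z + 126.
The resulting polynomial has degree 3 and real coefficients as required.

p(z) = z^3 -4·z^2 -39·z + 126.


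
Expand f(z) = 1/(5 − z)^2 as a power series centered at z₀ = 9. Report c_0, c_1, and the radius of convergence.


Let w = z − z₀, so z = z₀ + w.
Then 5 − z = 5 − (z₀ + w) = (5 − z₀) − w = -4 − w.
f(z) = 1/(-4 − w)^2 = (1/(-4)^2) · (1 − w/(-4))^{−2}.
By the binomial series (1−u)^{−2} = Σ_{n≥0} C(n+1, 1) u^n for |u|<1, with u = w/(-4):
  c_n = C(n+1, 1) / (-4)^(n+2).
  c_0 = 1/(-4)^2 = 1/16.
  c_1 = 2/(-4)^3 = -1/32.
The series is valid for |w/d| < 1, i.e. |z − z₀| < |d|.
Radius of convergence: R = |5 − z₀| = |-4| = 4 (distance from z₀ to the singularity z = 5).

c_0 = 1/16, c_1 = -1/32; R = 4.


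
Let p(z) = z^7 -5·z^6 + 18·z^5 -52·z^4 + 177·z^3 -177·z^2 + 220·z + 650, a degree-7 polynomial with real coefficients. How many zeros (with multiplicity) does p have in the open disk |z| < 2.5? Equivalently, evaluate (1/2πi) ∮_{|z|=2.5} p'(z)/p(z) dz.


The zeros of p are: (3 + 2i), (3 - 2i), (-1 + 3i), (-1 - 3i), -1, (1 + 2i), (1 - 2i).
Their magnitudes are: 3.606, 3.606, 3.162, 3.162, 1, 2.236, 2.236.
Zeros with |z| < R = 2.5: -1, (1 + 2i), (1 - 2i).
Count = 3.
By the argument principle, (1/2πi) ∮_{|z|=R} p'(z)/p(z) dz equals exactly this count.

Number of zeros inside |z| < 2.5: 3.


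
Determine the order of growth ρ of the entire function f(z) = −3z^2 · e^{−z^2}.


M(r) = max_{|z|=r} |-3|·|z|^2·|e^{−z^2}| = 3·r^2 · e^{1r^2} (the factors attain their maxima compatibly on |z|=r). Then log M(r) = log 3 + 2·log r + 1r^2, dominated by the last term, so log log M(r) ~ 2·log r. The polynomial factor -3z^2 contributes only a log r term and does not affect the order. ρ = 2.
Therefore ρ = 2.

Order ρ = 2.


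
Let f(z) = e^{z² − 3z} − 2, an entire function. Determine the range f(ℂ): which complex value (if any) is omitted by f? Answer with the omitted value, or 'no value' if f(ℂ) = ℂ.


Little Picard bounds the complement of f(ℂ) to at most one point.
The exponent g(z) = z² − 3z is a nonconstant polynomial, hence surjective onto ℂ. So e^{g(z)} takes every value in {e^w : w ∈ ℂ} = ℂ ∖ {0}. Adding -2 shifts the range to ℂ ∖ {-2}. f omits exactly -2.

Omitted value: -2.


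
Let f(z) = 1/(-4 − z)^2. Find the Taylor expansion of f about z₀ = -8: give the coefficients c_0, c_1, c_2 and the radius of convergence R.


Let w = z − z₀, so z = z₀ + w.
Then -4 − z = -4 − (z₀ + w) = (-4 − z₀) − w = 4 − w.
f(z) = 1/(4 − w)^2 = (1/(4)^2) · (1 − w/(4))^{−2}.
By the binomial series (1−u)^{−2} = Σ_{n≥0} C(n+1, 1) u^n for |u|<1, with u = w/(4):
  c_n = C(n+1, 1) / (4)^(n+2).
  c_0 = 1/(4)^2 = 1/16.
  c_1 = 2/(4)^3 = 1/32.
  c_2 = 3/(4)^4 = 3/256.
The series is valid for |w/d| < 1, i.e. |z − z₀| < |d|.
Radius of convergence: R = |-4 − z₀| = |4| = 4 (distance from z₀ to the singularity z = -4).

c_0 = 1/16, c_1 = 1/32, c_2 = 3/256; R = 4.


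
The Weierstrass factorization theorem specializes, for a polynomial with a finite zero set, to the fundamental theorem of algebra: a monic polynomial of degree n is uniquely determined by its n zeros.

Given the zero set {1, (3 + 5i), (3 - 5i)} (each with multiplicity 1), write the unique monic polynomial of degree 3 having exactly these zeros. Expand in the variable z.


The polynomial is p(z) = ∏_{α ∈ S} (z − α), where S = {1, (3 + 5i), (3 - 5i)}.
Expanding the product yields: p(z) = z^3 -7·z^2 + 40·z -34.
Note conjugate pairs combine to real quadratics: (z − (3+5i))(z − (3−5i)) = z² − 6z + 34.
The resulting polynomial has degree 3 and real coefficients as required.

p(z) = z^3 -7·z^2 + 40·z -34.


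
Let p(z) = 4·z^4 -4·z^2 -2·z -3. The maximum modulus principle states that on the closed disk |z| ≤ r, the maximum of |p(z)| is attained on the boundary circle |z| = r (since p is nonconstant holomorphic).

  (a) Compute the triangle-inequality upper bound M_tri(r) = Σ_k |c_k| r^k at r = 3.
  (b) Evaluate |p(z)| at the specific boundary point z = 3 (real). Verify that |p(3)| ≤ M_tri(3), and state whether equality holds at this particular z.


Coefficients: c_0 = -3, c_1 = -2, c_2 = -4, c_3 = 0, c_4 = 4. Radius r = 3.
Part (a). Triangle bound: M_tri(r) = Σ_k |c_k| r^k
  = |-3|·3^0 + |-2|·3^1 + |-4|·3^2 + |0|·3^3 + |4|·3^4
  = 3 + 6 + 36 + 0 + 324 = 369.
This bounds M(r) := max_{|z|=r} |p(z)| from above; equality holds iff all terms c_k z^k can be made to align in phase at a single z on |z|=r.
Part (b). At z = 3 (real, on the circle |z| = r):
  p(3) = (-3)·3^0 + (-2)·3^1 + (-4)·3^2 + (0)·3^3 + (4)·3^4 = 279.
  |p(3)| = 279.
Check: |p(3)| = 279 ≤ 369 = M_tri(3). ✓ Equality does not hold at z = 3 (the coefficients have mixed signs, so the terms do not all align in phase there).

M_tri(3) = 369; |p(3)| = 279; equality at z=3: no.


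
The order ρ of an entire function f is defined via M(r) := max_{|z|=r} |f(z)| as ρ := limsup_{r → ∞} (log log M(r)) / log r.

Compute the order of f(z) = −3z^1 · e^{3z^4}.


M(r) = max_{|z|=r} |-3|·|z|^1·|e^{3z^4}| = 3·r^1 · e^{3r^4} (the factors attain their maxima compatibly on |z|=r). Then log M(r) = log 3 + 1·log r + 3r^4, dominated by the last term, so log log M(r) ~ 4·log r. The polynomial factor -3z^1 contributes only a log r term and does not affect the order. ρ = 4.
Therefore ρ = 4.

Order ρ = 4.


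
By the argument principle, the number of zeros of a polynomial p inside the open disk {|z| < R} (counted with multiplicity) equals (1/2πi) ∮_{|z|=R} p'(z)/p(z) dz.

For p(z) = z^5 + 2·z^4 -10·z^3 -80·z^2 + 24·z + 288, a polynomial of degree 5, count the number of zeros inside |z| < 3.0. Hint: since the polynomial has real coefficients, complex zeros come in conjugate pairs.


The zeros of p are: (-3 + 3i), (-3 - 3i), -2, 4, 2.
Their magnitudes are: 4.243, 4.243, 2, 4, 2.
Zeros with |z| < R = 3.0: -2, 2.
Count = 2.
By the argument principle, (1/2πi) ∮_{|z|=R} p'(z)/p(z) dz equals exactly this count.

Number of zeros inside |z| < 3.0: 2.


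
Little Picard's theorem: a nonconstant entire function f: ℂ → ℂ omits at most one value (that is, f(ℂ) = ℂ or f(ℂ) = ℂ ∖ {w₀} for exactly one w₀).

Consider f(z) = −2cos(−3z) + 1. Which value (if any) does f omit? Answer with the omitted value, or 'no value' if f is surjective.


Little Picard bounds the complement of f(ℂ) to at most one point.
cos is entire and surjective onto ℂ: for every w ∈ ℂ, cos(ζ) = w has a solution ζ ∈ ℂ (e.g., via the complex inverse arccos). With ζ = −3z this gives z = ζ/(-3). Then -2·cos(−3z) takes every value in -2·ℂ = ℂ, and adding 1 is a bijection of ℂ. So f is surjective and omits no value. (Note: only on the real line is cos bounded by [−1, 1].)

Omitted value: no value.


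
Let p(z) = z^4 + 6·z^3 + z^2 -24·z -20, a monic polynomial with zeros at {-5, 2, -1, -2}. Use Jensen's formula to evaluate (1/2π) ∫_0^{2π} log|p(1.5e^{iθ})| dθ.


Zeros: -5, -2, -1, 2; r = 1.5.
Inside |z| < r: -1. Outside (|z| ≥ r): -5, -2, 2.
p(0) = -20, so log|p(0)| = log(20) = 2.9957.
Apply Jensen: I(r) = log|p(0)| + Σ_k log(r/|z_k|), summed over zeros inside |z| < r.
  log(r/|z_k|) for z_k = -1: log(1.5/1) = 0.4055
  Outside zeros (-5, -2, 2) contribute nothing to the Jensen sum.
Sum over inside zeros: 0.4055.
I(r) = log|p(0)| + (inside sum) = 2.9957 + 0.4055 = 3.4012.
Note: since some zeros are outside |z| ≤ r, the simplified n·log(r) form does NOT apply — only the inside zeros contribute.

I(r) ≈ 3.4012.


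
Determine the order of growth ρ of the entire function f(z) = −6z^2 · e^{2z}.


M(r) = max_{|z|=r} |-6|·|z|^2·|e^{2z}| = 6·r^2 · e^{2r^1} (the factors attain their maxima compatibly on |z|=r). Then log M(r) = log 6 + 2·log r + 2r^1, dominated by the last term, so log log M(r) ~ 1·log r. The polynomial factor -6z^2 contributes only a log r term and does not affect the order. ρ = 1.
Therefore ρ = 1.

Order ρ = 1.


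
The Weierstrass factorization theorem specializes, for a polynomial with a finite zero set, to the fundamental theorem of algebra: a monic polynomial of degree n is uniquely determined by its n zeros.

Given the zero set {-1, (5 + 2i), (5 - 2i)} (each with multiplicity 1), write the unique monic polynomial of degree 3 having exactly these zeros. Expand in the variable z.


The polynomial is p(z) = ∏_{α ∈ S} (z − α), where S = {-1, (5 + 2i), (5 - 2i)}.
Expanding the product yields: p(z) = z^3 -9·z^2 + 19·z + 29.
Note conjugate pairs combine to real quadratics: (z − (5+2i))(z − (5−2i)) = z² − 10z + 29.
The resulting polynomial has degree 3 and real coefficients as required.

p(z) = z^3 -9·z^2 + 19·z + 29.


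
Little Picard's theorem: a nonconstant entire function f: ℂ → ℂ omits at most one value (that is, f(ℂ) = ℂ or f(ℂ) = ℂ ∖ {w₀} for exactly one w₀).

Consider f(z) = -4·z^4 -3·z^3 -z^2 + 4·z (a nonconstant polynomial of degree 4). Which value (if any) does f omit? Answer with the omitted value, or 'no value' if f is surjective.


Little Picard bounds the complement of f(ℂ) to at most one point.
For every w ∈ ℂ, the equation p(z) − w = 0 is a nonconstant polynomial in z and hence has at least one root by the fundamental theorem of algebra. So p is surjective onto ℂ, omitting no value.

Omitted value: no value.


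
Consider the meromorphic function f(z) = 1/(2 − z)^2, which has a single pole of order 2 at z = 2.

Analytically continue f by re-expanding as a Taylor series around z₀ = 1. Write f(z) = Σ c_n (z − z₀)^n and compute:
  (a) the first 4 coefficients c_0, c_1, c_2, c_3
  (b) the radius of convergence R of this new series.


Let w = z − z₀, so z = z₀ + w.
Then 2 − z = 2 − (z₀ + w) = (2 − z₀) − w = 1 − w.
f(z) = 1/(1 − w)^2 = (1/(1)^2) · (1 − w/(1))^{−2}.
By the binomial series (1−u)^{−2} = Σ_{n≥0} C(n+1, 1) u^n for |u|<1, with u = w/(1):
  c_n = C(n+1, 1) / (1)^(n+2).
  c_0 = 1/(1)^2 = 1.
  c_1 = 2/(1)^3 = 2.
  c_2 = 3/(1)^4 = 3.
  c_3 = 4/(1)^5 = 4.
The series is valid for |w/d| < 1, i.e. |z − z₀| < |d|.
Radius of convergence: R = |2 − z₀| = |1| = 1 (distance from z₀ to the singularity z = 2).

c_0 = 1, c_1 = 2, c_2 = 3, c_3 = 4; R = 1.


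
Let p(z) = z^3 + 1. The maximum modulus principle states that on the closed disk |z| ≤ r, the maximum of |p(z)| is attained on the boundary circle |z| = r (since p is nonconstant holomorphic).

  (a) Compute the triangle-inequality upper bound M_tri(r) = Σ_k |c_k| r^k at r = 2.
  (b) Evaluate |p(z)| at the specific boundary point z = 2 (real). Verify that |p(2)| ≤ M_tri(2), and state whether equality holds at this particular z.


Coefficients: c_0 = 1, c_1 = 0, c_2 = 0, c_3 = 1. Radius r = 2.
Part (a). Triangle bound: M_tri(r) = Σ_k |c_k| r^k
  = |1|·2^0 + |0|·2^1 + |0|·2^2 + |1|·2^3
  = 1 + 0 + 0 + 8 = 9.
This bounds M(r) := max_{|z|=r} |p(z)| from above; equality holds iff all terms c_k z^k can be made to align in phase at a single z on |z|=r.
Part (b). At z = 2 (real, on the circle |z| = r):
  p(2) = (1)·2^0 + (0)·2^1 + (0)·2^2 + (1)·2^3 = 9.
  |p(2)| = 9.
Since all nonzero coefficients share the same sign, |p(2)| = 9 = M_tri(2); the triangle bound is attained at z = 2, so in fact M(r) = 9.

M_tri(2) = 9; |p(2)| = 9; equality at z=2: yes.


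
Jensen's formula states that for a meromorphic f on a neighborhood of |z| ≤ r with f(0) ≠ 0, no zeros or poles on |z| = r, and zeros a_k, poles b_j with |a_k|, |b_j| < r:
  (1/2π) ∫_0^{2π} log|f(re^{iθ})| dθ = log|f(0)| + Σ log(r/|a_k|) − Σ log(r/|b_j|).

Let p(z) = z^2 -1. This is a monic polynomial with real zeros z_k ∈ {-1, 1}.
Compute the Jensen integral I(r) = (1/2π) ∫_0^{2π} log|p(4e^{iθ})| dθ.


Zeros: -1, 1; r = 4.
Inside |z| < r: -1, 1. Outside (|z| ≥ r): ∅.
p(0) = -1, so log|p(0)| = log(1) = 0.0000.
Apply Jensen: I(r) = log|p(0)| + Σ_k log(r/|z_k|), summed over zeros inside |z| < r.
  log(r/|z_k|) for z_k = -1: log(4/1) = 1.3863
  log(r/|z_k|) for z_k = 1: log(4/1) = 1.3863
Sum over inside zeros: 2.7726.
I(r) = log|p(0)| + (inside sum) = 0.0000 + 2.7726 = 2.7726.
Closed form (all zeros inside, monic): I(r) = n·log(r) = 2·log(4) = 2.7726. ✓

I(r) ≈ 2.7726.


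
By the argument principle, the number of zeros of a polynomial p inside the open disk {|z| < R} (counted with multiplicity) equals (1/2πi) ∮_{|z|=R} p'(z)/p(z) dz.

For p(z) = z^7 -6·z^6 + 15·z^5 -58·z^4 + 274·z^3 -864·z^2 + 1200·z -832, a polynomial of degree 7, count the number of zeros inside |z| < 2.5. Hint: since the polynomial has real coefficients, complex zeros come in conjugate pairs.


The zeros of p are: (2 + 2i), (2 - 2i), (-2 + 3i), (-2 - 3i), 4, (1 + 1i), (1 - 1i).
Their magnitudes are: 2.828, 2.828, 3.606, 3.606, 4, 1.414, 1.414.
Zeros with |z| < R = 2.5: (1 + 1i), (1 - 1i).
Count = 2.
By the argument principle, (1/2πi) ∮_{|z|=R} p'(z)/p(z) dz equals exactly this count.

Number of zeros inside |z| < 2.5: 2.


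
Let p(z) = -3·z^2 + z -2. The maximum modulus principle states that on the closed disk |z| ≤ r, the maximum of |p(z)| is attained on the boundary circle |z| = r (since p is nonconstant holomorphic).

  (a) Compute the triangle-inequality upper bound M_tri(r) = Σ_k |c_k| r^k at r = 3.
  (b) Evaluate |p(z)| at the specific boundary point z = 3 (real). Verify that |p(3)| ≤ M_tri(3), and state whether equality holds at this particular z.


Coefficients: c_0 = -2, c_1 = 1, c_2 = -3. Radius r = 3.
Part (a). Triangle bound: M_tri(r) = Σ_k |c_k| r^k
  = |-2|·3^0 + |1|·3^1 + |-3|·3^2
  = 2 + 3 + 27 = 32.
This bounds M(r) := max_{|z|=r} |p(z)| from above; equality holds iff all terms c_k z^k can be made to align in phase at a single z on |z|=r.
Part (b). At z = 3 (real, on the circle |z| = r):
  p(3) = (-2)·3^0 + (1)·3^1 + (-3)·3^2 = -26.
  |p(3)| = 26.
Check: |p(3)| = 26 ≤ 32 = M_tri(3). ✓ Equality does not hold at z = 3 (the coefficients have mixed signs, so the terms do not all align in phase there).

M_tri(3) = 32; |p(3)| = 26; equality at z=3: no.


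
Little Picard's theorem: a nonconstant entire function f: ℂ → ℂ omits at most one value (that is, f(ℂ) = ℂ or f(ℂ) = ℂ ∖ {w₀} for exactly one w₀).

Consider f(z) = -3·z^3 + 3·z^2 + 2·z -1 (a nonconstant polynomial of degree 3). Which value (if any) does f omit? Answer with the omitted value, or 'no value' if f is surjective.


Little Picard bounds the complement of f(ℂ) to at most one point.
For every w ∈ ℂ, the equation p(z) − w = 0 is a nonconstant polynomial in z and hence has at least one root by the fundamental theorem of algebra. So p is surjective onto ℂ, omitting no value.

Omitted value: no value.


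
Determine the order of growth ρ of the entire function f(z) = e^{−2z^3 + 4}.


|e^{−2z^3 + 4}| = e^{Re(-2·z^3) + 4} ≤ e^{2|z|^3 + 4} = e^{2r^3 + 4} on |z| = r, so ρ ≤ 3. Choosing z on |z|=r so that -2·z^3 is real positive (always possible by picking arg z appropriately) gives |f(z)| = e^{2r^3 + 4}, matching the bound. The additive constant 4 does not affect log log M(r) ~ 3·log r. Hence ρ = 3.
Therefore ρ = 3.

Order ρ = 3.


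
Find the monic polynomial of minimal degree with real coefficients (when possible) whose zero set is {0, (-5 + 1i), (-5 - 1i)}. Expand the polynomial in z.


The polynomial is p(z) = ∏_{α ∈ S} (z − α), where S = {0, (-5 + 1i), (-5 - 1i)}.
Expanding the product yields: p(z) = z^3 + 10·z^2 + 26·z.
Note conjugate pairs combine to real quadratics: (z − (-5+1i))(z − (-5−1i)) = z² + 10z + 26.
The resulting polynomial has degree 3 and real coefficients as required.

p(z) = z^3 + 10·z^2 + 26·z.


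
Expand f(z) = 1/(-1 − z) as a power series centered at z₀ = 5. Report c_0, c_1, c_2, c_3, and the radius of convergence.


Let w = z − z₀, so z = z₀ + w.
Then -1 − z = -1 − (z₀ + w) = (-1 − z₀) − w = -6 − w.
f(z) = 1/(-6 − w) = (1/(-6)) · 1/(1 − w/(-6)) = Σ_{n≥0} w^n / (-6)^(n+1).
So c_n = 1/(-6)^(n+1):
  c_0 = 1/(-6)^1 = -1/6.
  c_1 = 1/(-6)^2 = 1/36.
  c_2 = 1/(-6)^3 = -1/216.
  c_3 = 1/(-6)^4 = 1/1296.
The series is valid for |w/d| < 1, i.e. |z − z₀| < |d|.
Radius of convergence: R = |-1 − z₀| = |-6| = 6 (distance from z₀ to the singularity z = -1).

c_0 = -1/6, c_1 = 1/36, c_2 = -1/216, c_3 = 1/1296; R = 6.


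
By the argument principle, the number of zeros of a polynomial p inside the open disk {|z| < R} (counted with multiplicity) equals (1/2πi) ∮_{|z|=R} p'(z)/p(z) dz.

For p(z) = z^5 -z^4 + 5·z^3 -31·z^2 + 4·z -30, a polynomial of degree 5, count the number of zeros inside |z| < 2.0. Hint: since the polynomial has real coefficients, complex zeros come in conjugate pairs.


The zeros of p are: (0 + 1i), (0 - 1i), (-1 + 3i), (-1 - 3i), 3.
Their magnitudes are: 1, 1, 3.162, 3.162, 3.
Zeros with |z| < R = 2.0: (0 + 1i), (0 - 1i).
Count = 2.
By the argument principle, (1/2πi) ∮_{|z|=R} p'(z)/p(z) dz equals exactly this count.

Number of zeros inside |z| < 2.0: 2.


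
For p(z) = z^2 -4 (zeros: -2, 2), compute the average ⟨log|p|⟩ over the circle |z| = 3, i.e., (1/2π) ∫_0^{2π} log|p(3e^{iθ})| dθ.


Zeros: -2, 2; r = 3.
Inside |z| < r: -2, 2. Outside (|z| ≥ r): ∅.
p(0) = -4, so log|p(0)| = log(4) = 1.3863.
Apply Jensen: I(r) = log|p(0)| + Σ_k log(r/|z_k|), summed over zeros inside |z| < r.
  log(r/|z_k|) for z_k = -2: log(3/2) = 0.4055
  log(r/|z_k|) for z_k = 2: log(3/2) = 0.4055
Sum over inside zeros: 0.8109.
I(r) = log|p(0)| + (inside sum) = 1.3863 + 0.8109 = 2.1972.
Closed form (all zeros inside, monic): I(r) = n·log(r) = 2·log(3) = 2.1972. ✓

I(r) ≈ 2.1972.


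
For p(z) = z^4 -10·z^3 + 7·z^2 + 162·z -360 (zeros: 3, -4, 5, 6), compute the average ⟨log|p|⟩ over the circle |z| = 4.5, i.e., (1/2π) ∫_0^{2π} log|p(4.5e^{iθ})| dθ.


Zeros: -4, 3, 5, 6; r = 4.5.
Inside |z| < r: -4, 3. Outside (|z| ≥ r): 5, 6.
p(0) = -360, so log|p(0)| = log(360) = 5.8861.
Apply Jensen: I(r) = log|p(0)| + Σ_k log(r/|z_k|), summed over zeros inside |z| < r.
  log(r/|z_k|) for z_k = 3: log(4.5/3) = 0.4055
  log(r/|z_k|) for z_k = -4: log(4.5/4) = 0.1178
  Outside zeros (5, 6) contribute nothing to the Jensen sum.
Sum over inside zeros: 0.5232.
I(r) = log|p(0)| + (inside sum) = 5.8861 + 0.5232 = 6.4094.
Note: since some zeros are outside |z| ≤ r, the simplified n·log(r) form does NOT apply — only the inside zeros contribute.

I(r) ≈ 6.4094.


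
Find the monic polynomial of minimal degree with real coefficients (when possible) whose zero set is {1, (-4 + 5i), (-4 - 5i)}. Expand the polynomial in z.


The polynomial is p(z) = ∏_{α ∈ S} (z − α), where S = {1, (-4 + 5i), (-4 - 5i)}.
Expanding the product yields: p(z) = z^3 + 7·z^2 + 33·z -41.
Note conjugate pairs combine to real quadratics: (z − (-4+5i))(z − (-4−5i)) = z² + 8z + 41.
The resulting polynomial has degree 3 and real coefficients as required.

p(z) = z^3 + 7·z^2 + 33·z -41.


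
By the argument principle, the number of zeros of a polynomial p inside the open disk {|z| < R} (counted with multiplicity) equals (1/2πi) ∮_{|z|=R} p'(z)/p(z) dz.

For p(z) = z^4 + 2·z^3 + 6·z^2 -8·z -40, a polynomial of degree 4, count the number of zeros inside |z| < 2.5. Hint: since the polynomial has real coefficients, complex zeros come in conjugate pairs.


The zeros of p are: -2, 2, (-1 + 3i), (-1 - 3i).
Their magnitudes are: 2, 2, 3.162, 3.162.
Zeros with |z| < R = 2.5: -2, 2.
Count = 2.
By the argument principle, (1/2πi) ∮_{|z|=R} p'(z)/p(z) dz equals exactly this count.

Number of zeros inside |z| < 2.5: 2.


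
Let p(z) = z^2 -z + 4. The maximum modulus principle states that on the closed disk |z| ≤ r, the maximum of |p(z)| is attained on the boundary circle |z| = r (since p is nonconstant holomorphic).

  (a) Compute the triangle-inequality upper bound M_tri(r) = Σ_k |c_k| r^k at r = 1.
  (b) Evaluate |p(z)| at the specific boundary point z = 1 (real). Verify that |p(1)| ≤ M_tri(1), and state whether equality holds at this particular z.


Coefficients: c_0 = 4, c_1 = -1, c_2 = 1. Radius r = 1.
Part (a). Triangle bound: M_tri(r) = Σ_k |c_k| r^k
  = |4|·1^0 + |-1|·1^1 + |1|·1^2
  = 4 + 1 + 1 = 6.
This bounds M(r) := max_{|z|=r} |p(z)| from above; equality holds iff all terms c_k z^k can be made to align in phase at a single z on |z|=r.
Part (b). At z = 1 (real, on the circle |z| = r):
  p(1) = (4)·1^0 + (-1)·1^1 + (1)·1^2 = 4.
  |p(1)| = 4.
Check: |p(1)| = 4 ≤ 6 = M_tri(1). ✓ Equality does not hold at z = 1 (the coefficients have mixed signs, so the terms do not all align in phase there).

M_tri(1) = 6; |p(1)| = 4; equality at z=1: no.


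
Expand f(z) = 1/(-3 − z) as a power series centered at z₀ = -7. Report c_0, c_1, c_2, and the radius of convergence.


Let w = z − z₀, so z = z₀ + w.
Then -3 − z = -3 − (z₀ + w) = (-3 − z₀) − w = 4 − w.
f(z) = 1/(4 − w) = (1/(4)) · 1/(1 − w/(4)) = Σ_{n≥0} w^n / (4)^(n+1).
So c_n = 1/(4)^(n+1):
  c_0 = 1/(4)^1 = 1/4.
  c_1 = 1/(4)^2 = 1/16.
  c_2 = 1/(4)^3 = 1/64.
The series is valid for |w/d| < 1, i.e. |z − z₀| < |d|.
Radius of convergence: R = |-3 − z₀| = |4| = 4 (distance from z₀ to the singularity z = -3).

c_0 = 1/4, c_1 = 1/16, c_2 = 1/64; R = 4.


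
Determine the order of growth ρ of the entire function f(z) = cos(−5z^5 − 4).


Write cos(w) = (e^{iw} ± e^{−iw})/(2 or 2i), so |cos(w)| ≤ e^{|w|}. With w = −5z^5 − 4, |w| ≤ 5r^5 + 4 on |z|=r, giving M(r) ≤ e^{5r^5 + 4} and ρ ≤ 5. For the lower bound, choose z on |z|=r with -5z^5 purely imaginary of modulus 5r^5; then |cos(−5z^5 − 4)| grows like e^{5r^5}/2, so ρ ≥ 5. Hence ρ = 5.
Therefore ρ = 5.

Order ρ = 5.


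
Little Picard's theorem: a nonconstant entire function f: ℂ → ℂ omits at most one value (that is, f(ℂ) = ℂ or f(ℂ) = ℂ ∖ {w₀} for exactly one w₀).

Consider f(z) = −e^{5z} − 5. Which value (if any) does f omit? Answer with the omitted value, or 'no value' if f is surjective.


Little Picard bounds the complement of f(ℂ) to at most one point.
e^{5z} is never zero on ℂ, so -1·e^{5z} takes every value in ℂ ∖ {0}. Adding -5 shifts the range to ℂ ∖ {-5}. Thus f omits exactly the value -5.

Omitted value: -5.


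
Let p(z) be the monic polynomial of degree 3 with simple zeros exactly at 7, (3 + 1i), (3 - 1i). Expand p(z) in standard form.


The polynomial is p(z) = ∏_{α ∈ S} (z − α), where S = {7, (3 + 1i), (3 - 1i)}.
Expanding the product yields: p(z) = z^3 -13·z^2 + 52·z -70.
Note conjugate pairs combine to real quadratics: (z − (3+1i))(z − (3−1i)) = z² − 6z + 10.
The resulting polynomial has degree 3 and real coefficients as required.

p(z) = z^3 -13·z^2 + 52·z -70.


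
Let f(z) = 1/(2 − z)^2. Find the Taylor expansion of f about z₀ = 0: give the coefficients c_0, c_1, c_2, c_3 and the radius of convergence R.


Let w = z − z₀, so z = z₀ + w.
Then 2 − z = 2 − (z₀ + w) = (2 − z₀) − w = 2 − w.
f(z) = 1/(2 − w)^2 = (1/(2)^2) · (1 − w/(2))^{−2}.
By the binomial series (1−u)^{−2} = Σ_{n≥0} C(n+1, 1) u^n for |u|<1, with u = w/(2):
  c_n = C(n+1, 1) / (2)^(n+2).
  c_0 = 1/(2)^2 = 1/4.
  c_1 = 2/(2)^3 = 1/4.
  c_2 = 3/(2)^4 = 3/16.
  c_3 = 4/(2)^5 = 1/8.
The series is valid for |w/d| < 1, i.e. |z − z₀| < |d|.
Radius of convergence: R = |2 − z₀| = |2| = 2 (distance from z₀ to the singularity z = 2).

c_0 = 1/4, c_1 = 1/4, c_2 = 3/16, c_3 = 1/8; R = 2.


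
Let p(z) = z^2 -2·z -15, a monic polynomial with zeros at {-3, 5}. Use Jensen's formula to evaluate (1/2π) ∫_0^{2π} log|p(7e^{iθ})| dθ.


Zeros: -3, 5; r = 7.
Inside |z| < r: -3, 5. Outside (|z| ≥ r): ∅.
p(0) = -15, so log|p(0)| = log(15) = 2.7081.
Apply Jensen: I(r) = log|p(0)| + Σ_k log(r/|z_k|), summed over zeros inside |z| < r.
  log(r/|z_k|) for z_k = -3: log(7/3) = 0.8473
  log(r/|z_k|) for z_k = 5: log(7/5) = 0.3365
Sum over inside zeros: 1.1838.
I(r) = log|p(0)| + (inside sum) = 2.7081 + 1.1838 = 3.8918.
Closed form (all zeros inside, monic): I(r) = n·log(r) = 2·log(7) = 3.8918. ✓

I(r) ≈ 3.8918.


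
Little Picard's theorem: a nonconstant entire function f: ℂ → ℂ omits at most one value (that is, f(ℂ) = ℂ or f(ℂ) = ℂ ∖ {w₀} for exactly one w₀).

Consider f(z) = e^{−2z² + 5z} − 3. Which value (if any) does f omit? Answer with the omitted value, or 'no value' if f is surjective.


Little Picard bounds the complement of f(ℂ) to at most one point.
The exponent g(z) = −2z² + 5z is a nonconstant polynomial, hence surjective onto ℂ. So e^{g(z)} takes every value in {e^w : w ∈ ℂ} = ℂ ∖ {0}. Adding -3 shifts the range to ℂ ∖ {-3}. f omits exactly -3.

Omitted value: -3.


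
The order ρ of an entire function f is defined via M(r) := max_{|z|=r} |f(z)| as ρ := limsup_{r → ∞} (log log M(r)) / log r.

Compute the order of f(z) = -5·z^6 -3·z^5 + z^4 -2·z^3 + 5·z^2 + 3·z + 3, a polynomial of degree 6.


|f(z)| ≤ Σ|c_k|·r^k = O(r^6) as r → ∞. Polynomial growth is O(e^{r^ε}) for every ε > 0 (since r^6/e^{r^ε} → 0), so ρ ≤ ε for all ε > 0, i.e. ρ = 0. Every nonconstant polynomial has order 0.
Therefore ρ = 0.

Order ρ = 0.


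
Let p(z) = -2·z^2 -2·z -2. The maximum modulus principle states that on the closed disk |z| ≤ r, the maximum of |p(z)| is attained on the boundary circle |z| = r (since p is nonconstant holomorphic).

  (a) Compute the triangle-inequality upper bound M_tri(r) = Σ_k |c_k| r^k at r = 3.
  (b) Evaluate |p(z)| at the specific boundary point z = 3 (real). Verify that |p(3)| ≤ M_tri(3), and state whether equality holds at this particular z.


Coefficients: c_0 = -2, c_1 = -2, c_2 = -2. Radius r = 3.
Part (a). Triangle bound: M_tri(r) = Σ_k |c_k| r^k
  = |-2|·3^0 + |-2|·3^1 + |-2|·3^2
  = 2 + 6 + 18 = 26.
This bounds M(r) := max_{|z|=r} |p(z)| from above; equality holds iff all terms c_k z^k can be made to align in phase at a single z on |z|=r.
Part (b). At z = 3 (real, on the circle |z| = r):
  p(3) = (-2)·3^0 + (-2)·3^1 + (-2)·3^2 = -26.
  |p(3)| = 26.
Since all nonzero coefficients share the same sign, |p(3)| = 26 = M_tri(3); the triangle bound is attained at z = 3, so in fact M(r) = 26.

M_tri(3) = 26; |p(3)| = 26; equality at z=3: yes.


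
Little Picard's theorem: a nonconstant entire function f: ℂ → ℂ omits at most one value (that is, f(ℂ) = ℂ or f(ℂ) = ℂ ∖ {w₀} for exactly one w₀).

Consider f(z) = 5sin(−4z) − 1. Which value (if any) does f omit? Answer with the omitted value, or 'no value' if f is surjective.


Little Picard bounds the complement of f(ℂ) to at most one point.
sin is entire and surjective onto ℂ: for every w ∈ ℂ, sin(ζ) = w has a solution ζ ∈ ℂ (e.g., via the complex inverse arcsin). With ζ = −4z this gives z = ζ/(-4). Then 5·sin(−4z) takes every value in 5·ℂ = ℂ, and adding -1 is a bijection of ℂ. So f is surjective and omits no value. (Note: only on the real line is sin bounded by [−1, 1].)

Omitted value: no value.


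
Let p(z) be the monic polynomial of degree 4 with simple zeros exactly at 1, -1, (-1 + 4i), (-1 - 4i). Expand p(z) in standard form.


The polynomial is p(z) = ∏_{α ∈ S} (z − α), where S = {1, -1, (-1 + 4i), (-1 - 4i)}.
Expanding the product yields: p(z) = z^4 + 2·z^3 + 16·z^2 -2·z -17.
Note conjugate pairs combine to real quadratics: (z − (-1+4i))(z − (-1−4i)) = z² + 2z + 17.
The resulting polynomial has degree 4 and real coefficients as required.

p(z) = z^4 + 2·z^3 + 16·z^2 -2·z -17.


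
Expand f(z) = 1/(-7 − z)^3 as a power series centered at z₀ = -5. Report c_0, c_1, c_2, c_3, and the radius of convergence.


Let w = z − z₀, so z = z₀ + w.
Then -7 − z = -7 − (z₀ + w) = (-7 − z₀) − w = -2 − w.
f(z) = 1/(-2 − w)^3 = (1/(-2)^3) · (1 − w/(-2))^{−3}.
By the binomial series (1−u)^{−3} = Σ_{n≥0} C(n+2, 2) u^n for |u|<1, with u = w/(-2):
  c_n = C(n+2, 2) / (-2)^(n+3).
  c_0 = 1/(-2)^3 = -1/8.
  c_1 = 3/(-2)^4 = 3/16.
  c_2 = 6/(-2)^5 = -3/16.
  c_3 = 10/(-2)^6 = 5/32.
The series is valid for |w/d| < 1, i.e. |z − z₀| < |d|.
Radius of convergence: R = |-7 − z₀| = |-2| = 2 (distance from z₀ to the singularity z = -7).

c_0 = -1/8, c_1 = 3/16, c_2 = -3/16, c_3 = 5/32; R = 2.


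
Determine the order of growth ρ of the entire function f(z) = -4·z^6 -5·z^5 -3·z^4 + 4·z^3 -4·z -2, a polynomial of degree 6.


|f(z)| ≤ Σ|c_k|·r^k = O(r^6) as r → ∞. Polynomial growth is O(e^{r^ε}) for every ε > 0 (since r^6/e^{r^ε} → 0), so ρ ≤ ε for all ε > 0, i.e. ρ = 0. Every nonconstant polynomial has order 0.
Therefore ρ = 0.

Order ρ = 0.


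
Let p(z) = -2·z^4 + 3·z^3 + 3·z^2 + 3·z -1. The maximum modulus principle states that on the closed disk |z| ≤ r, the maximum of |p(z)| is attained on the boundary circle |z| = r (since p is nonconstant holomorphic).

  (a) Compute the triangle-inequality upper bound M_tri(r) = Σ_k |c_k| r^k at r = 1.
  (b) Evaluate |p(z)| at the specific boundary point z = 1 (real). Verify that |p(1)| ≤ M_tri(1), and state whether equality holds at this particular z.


Coefficients: c_0 = -1, c_1 = 3, c_2 = 3, c_3 = 3, c_4 = -2. Radius r = 1.
Part (a). Triangle bound: M_tri(r) = Σ_k |c_k| r^k
  = |-1|·1^0 + |3|·1^1 + |3|·1^2 + |3|·1^3 + |-2|·1^4
  = 1 + 3 + 3 + 3 + 2 = 12.
This bounds M(r) := max_{|z|=r} |p(z)| from above; equality holds iff all terms c_k z^k can be made to align in phase at a single z on |z|=r.
Part (b). At z = 1 (real, on the circle |z| = r):
  p(1) = (-1)·1^0 + (3)·1^1 + (3)·1^2 + (3)·1^3 + (-2)·1^4 = 6.
  |p(1)| = 6.
Check: |p(1)| = 6 ≤ 12 = M_tri(1). ✓ Equality does not hold at z = 1 (the coefficients have mixed signs, so the terms do not all align in phase there).

M_tri(1) = 12; |p(1)| = 6; equality at z=1: no.


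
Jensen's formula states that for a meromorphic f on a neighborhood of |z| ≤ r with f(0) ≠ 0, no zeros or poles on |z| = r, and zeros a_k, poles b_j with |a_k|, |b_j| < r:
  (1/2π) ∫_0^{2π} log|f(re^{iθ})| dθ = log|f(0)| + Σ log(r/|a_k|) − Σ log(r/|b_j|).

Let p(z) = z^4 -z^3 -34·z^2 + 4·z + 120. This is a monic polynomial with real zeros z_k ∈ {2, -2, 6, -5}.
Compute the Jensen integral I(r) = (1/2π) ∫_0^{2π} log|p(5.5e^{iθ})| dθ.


Zeros: -5, -2, 2, 6; r = 5.5.
Inside |z| < r: -5, -2, 2. Outside (|z| ≥ r): 6.
p(0) = 120, so log|p(0)| = log(120) = 4.7875.
Apply Jensen: I(r) = log|p(0)| + Σ_k log(r/|z_k|), summed over zeros inside |z| < r.
  log(r/|z_k|) for z_k = 2: log(5.5/2) = 1.0116
  log(r/|z_k|) for z_k = -2: log(5.5/2) = 1.0116
  log(r/|z_k|) for z_k = -5: log(5.5/5) = 0.0953
  Outside zeros (6) contribute nothing to the Jensen sum.
Sum over inside zeros: 2.1185.
I(r) = log|p(0)| + (inside sum) = 4.7875 + 2.1185 = 6.9060.
Note: since some zeros are outside |z| ≤ r, the simplified n·log(r) form does NOT apply — only the inside zeros contribute.

I(r) ≈ 6.9060.


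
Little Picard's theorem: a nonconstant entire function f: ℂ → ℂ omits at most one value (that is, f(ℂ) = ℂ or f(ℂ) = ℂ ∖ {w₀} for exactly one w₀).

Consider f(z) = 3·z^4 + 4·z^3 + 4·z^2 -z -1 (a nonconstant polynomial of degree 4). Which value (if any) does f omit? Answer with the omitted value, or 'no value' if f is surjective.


Little Picard bounds the complement of f(ℂ) to at most one point.
For every w ∈ ℂ, the equation p(z) − w = 0 is a nonconstant polynomial in z and hence has at least one root by the fundamental theorem of algebra. So p is surjective onto ℂ, omitting no value.

Omitted value: no value.


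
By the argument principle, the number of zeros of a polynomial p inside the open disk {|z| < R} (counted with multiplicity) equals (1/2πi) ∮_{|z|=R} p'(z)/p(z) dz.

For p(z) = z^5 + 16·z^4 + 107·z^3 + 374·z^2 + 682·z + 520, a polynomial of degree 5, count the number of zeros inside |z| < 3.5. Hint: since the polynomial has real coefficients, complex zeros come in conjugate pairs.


The zeros of p are: (-3 + 1i), (-3 - 1i), -4, (-3 + 2i), (-3 - 2i).
Their magnitudes are: 3.162, 3.162, 4, 3.606, 3.606.
Zeros with |z| < R = 3.5: (-3 + 1i), (-3 - 1i).
Count = 2.
By the argument principle, (1/2πi) ∮_{|z|=R} p'(z)/p(z) dz equals exactly this count.

Number of zeros inside |z| < 3.5: 2.


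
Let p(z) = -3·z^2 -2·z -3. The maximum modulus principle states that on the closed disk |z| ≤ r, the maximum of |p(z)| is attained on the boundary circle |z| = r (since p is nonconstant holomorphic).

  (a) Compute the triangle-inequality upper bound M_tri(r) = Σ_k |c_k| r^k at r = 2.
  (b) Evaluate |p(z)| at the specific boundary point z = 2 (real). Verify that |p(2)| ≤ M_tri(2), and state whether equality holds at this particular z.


Coefficients: c_0 = -3, c_1 = -2, c_2 = -3. Radius r = 2.
Part (a). Triangle bound: M_tri(r) = Σ_k |c_k| r^k
  = |-3|·2^0 + |-2|·2^1 + |-3|·2^2
  = 3 + 4 + 12 = 19.
This bounds M(r) := max_{|z|=r} |p(z)| from above; equality holds iff all terms c_k z^k can be made to align in phase at a single z on |z|=r.
Part (b). At z = 2 (real, on the circle |z| = r):
  p(2) = (-3)·2^0 + (-2)·2^1 + (-3)·2^2 = -19.
  |p(2)| = 19.
Since all nonzero coefficients share the same sign, |p(2)| = 19 = M_tri(2); the triangle bound is attained at z = 2, so in fact M(r) = 19.

M_tri(2) = 19; |p(2)| = 19; equality at z=2: yes.


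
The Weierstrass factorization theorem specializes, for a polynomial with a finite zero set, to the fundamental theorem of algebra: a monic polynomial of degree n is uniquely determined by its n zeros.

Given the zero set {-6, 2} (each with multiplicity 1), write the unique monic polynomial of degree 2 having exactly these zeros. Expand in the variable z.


The polynomial is p(z) = ∏_{α ∈ S} (z − α), where S = {-6, 2}.
Expanding the product yields: p(z) = z^2 + 4·z -12.
The resulting polynomial has degree 2 and real coefficients as required.

p(z) = z^2 + 4·z -12.


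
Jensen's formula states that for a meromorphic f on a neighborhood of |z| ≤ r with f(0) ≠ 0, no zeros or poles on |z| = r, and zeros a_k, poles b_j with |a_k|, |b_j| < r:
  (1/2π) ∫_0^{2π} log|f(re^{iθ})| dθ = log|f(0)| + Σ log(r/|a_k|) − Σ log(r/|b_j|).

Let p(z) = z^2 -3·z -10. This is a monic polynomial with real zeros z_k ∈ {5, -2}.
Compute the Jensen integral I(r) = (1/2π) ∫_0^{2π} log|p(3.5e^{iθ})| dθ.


Zeros: -2, 5; r = 3.5.
Inside |z| < r: -2. Outside (|z| ≥ r): 5.
p(0) = -10, so log|p(0)| = log(10) = 2.3026.
Apply Jensen: I(r) = log|p(0)| + Σ_k log(r/|z_k|), summed over zeros inside |z| < r.
  log(r/|z_k|) for z_k = -2: log(3.5/2) = 0.5596
  Outside zeros (5) contribute nothing to the Jensen sum.
Sum over inside zeros: 0.5596.
I(r) = log|p(0)| + (inside sum) = 2.3026 + 0.5596 = 2.8622.
Note: since some zeros are outside |z| ≤ r, the simplified n·log(r) form does NOT apply — only the inside zeros contribute.

I(r) ≈ 2.8622.
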